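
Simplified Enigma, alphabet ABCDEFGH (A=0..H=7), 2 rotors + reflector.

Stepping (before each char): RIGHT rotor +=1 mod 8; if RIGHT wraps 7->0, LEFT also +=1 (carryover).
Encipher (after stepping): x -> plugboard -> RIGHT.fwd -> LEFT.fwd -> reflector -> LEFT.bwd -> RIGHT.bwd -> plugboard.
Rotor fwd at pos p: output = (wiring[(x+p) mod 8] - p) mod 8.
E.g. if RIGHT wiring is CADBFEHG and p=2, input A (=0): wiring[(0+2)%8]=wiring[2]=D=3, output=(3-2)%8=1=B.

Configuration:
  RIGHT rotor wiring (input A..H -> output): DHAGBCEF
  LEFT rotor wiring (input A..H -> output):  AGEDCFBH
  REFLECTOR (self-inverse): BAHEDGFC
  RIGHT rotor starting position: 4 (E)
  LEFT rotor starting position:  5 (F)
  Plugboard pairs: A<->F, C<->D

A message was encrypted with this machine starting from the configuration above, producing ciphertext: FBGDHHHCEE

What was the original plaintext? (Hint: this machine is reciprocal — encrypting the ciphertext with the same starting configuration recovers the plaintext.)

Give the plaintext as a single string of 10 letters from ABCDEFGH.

Answer: EFCCBBGABB

Derivation:
Char 1 ('F'): step: R->5, L=5; F->plug->A->R->F->L->H->refl->C->L'->C->R'->E->plug->E
Char 2 ('B'): step: R->6, L=5; B->plug->B->R->H->L->F->refl->G->L'->G->R'->A->plug->F
Char 3 ('G'): step: R->7, L=5; G->plug->G->R->D->L->D->refl->E->L'->B->R'->D->plug->C
Char 4 ('D'): step: R->0, L->6 (L advanced); D->plug->C->R->A->L->D->refl->E->L'->G->R'->D->plug->C
Char 5 ('H'): step: R->1, L=6; H->plug->H->R->C->L->C->refl->H->L'->H->R'->B->plug->B
Char 6 ('H'): step: R->2, L=6; H->plug->H->R->F->L->F->refl->G->L'->E->R'->B->plug->B
Char 7 ('H'): step: R->3, L=6; H->plug->H->R->F->L->F->refl->G->L'->E->R'->G->plug->G
Char 8 ('C'): step: R->4, L=6; C->plug->D->R->B->L->B->refl->A->L'->D->R'->F->plug->A
Char 9 ('E'): step: R->5, L=6; E->plug->E->R->C->L->C->refl->H->L'->H->R'->B->plug->B
Char 10 ('E'): step: R->6, L=6; E->plug->E->R->C->L->C->refl->H->L'->H->R'->B->plug->B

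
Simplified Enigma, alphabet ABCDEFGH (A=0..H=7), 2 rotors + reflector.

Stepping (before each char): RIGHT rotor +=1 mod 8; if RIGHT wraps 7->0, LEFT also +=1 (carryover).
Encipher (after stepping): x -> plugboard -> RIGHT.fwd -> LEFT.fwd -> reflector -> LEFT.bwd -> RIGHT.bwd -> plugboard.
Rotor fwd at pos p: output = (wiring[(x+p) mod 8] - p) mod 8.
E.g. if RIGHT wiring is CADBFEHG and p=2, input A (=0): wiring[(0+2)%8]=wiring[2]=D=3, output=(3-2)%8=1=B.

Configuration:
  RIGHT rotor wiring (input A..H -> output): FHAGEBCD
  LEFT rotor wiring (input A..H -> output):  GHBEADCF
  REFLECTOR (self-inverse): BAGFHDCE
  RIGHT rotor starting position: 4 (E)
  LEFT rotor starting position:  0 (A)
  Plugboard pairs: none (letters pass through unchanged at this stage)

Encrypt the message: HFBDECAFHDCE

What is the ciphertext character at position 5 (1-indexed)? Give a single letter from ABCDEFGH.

Char 1 ('H'): step: R->5, L=0; H->plug->H->R->H->L->F->refl->D->L'->F->R'->B->plug->B
Char 2 ('F'): step: R->6, L=0; F->plug->F->R->A->L->G->refl->C->L'->G->R'->G->plug->G
Char 3 ('B'): step: R->7, L=0; B->plug->B->R->G->L->C->refl->G->L'->A->R'->C->plug->C
Char 4 ('D'): step: R->0, L->1 (L advanced); D->plug->D->R->G->L->E->refl->H->L'->D->R'->H->plug->H
Char 5 ('E'): step: R->1, L=1; E->plug->E->R->A->L->G->refl->C->L'->E->R'->H->plug->H

H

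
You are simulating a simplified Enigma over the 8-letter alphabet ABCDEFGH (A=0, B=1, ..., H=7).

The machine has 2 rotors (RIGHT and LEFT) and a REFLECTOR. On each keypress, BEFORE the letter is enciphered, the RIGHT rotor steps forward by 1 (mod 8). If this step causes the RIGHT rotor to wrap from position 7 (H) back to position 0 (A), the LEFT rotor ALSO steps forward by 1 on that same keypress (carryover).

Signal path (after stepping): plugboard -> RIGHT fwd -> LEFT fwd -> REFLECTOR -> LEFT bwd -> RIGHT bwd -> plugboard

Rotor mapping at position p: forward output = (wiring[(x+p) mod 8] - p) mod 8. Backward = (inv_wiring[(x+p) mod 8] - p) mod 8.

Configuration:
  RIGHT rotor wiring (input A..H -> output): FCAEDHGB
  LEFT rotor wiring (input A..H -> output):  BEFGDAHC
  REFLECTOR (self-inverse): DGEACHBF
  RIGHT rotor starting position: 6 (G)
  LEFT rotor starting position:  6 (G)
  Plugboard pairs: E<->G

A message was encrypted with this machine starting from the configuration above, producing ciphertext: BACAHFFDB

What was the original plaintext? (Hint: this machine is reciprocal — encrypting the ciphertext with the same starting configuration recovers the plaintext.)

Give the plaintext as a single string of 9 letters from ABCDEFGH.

Answer: FHGEABHGC

Derivation:
Char 1 ('B'): step: R->7, L=6; B->plug->B->R->G->L->F->refl->H->L'->E->R'->F->plug->F
Char 2 ('A'): step: R->0, L->7 (L advanced); A->plug->A->R->F->L->E->refl->C->L'->B->R'->H->plug->H
Char 3 ('C'): step: R->1, L=7; C->plug->C->R->D->L->G->refl->B->L'->G->R'->E->plug->G
Char 4 ('A'): step: R->2, L=7; A->plug->A->R->G->L->B->refl->G->L'->D->R'->G->plug->E
Char 5 ('H'): step: R->3, L=7; H->plug->H->R->F->L->E->refl->C->L'->B->R'->A->plug->A
Char 6 ('F'): step: R->4, L=7; F->plug->F->R->G->L->B->refl->G->L'->D->R'->B->plug->B
Char 7 ('F'): step: R->5, L=7; F->plug->F->R->D->L->G->refl->B->L'->G->R'->H->plug->H
Char 8 ('D'): step: R->6, L=7; D->plug->D->R->E->L->H->refl->F->L'->C->R'->E->plug->G
Char 9 ('B'): step: R->7, L=7; B->plug->B->R->G->L->B->refl->G->L'->D->R'->C->plug->C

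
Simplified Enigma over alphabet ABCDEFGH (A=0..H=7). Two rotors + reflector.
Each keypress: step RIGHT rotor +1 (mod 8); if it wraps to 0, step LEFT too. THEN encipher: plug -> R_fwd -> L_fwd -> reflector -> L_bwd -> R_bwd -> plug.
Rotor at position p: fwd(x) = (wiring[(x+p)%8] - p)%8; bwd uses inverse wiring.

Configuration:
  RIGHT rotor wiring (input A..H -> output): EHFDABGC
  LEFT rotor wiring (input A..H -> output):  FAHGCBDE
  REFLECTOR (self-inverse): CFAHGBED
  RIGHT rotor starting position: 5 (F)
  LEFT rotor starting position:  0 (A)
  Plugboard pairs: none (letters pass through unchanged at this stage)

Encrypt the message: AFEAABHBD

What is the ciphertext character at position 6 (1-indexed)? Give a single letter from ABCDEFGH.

Char 1 ('A'): step: R->6, L=0; A->plug->A->R->A->L->F->refl->B->L'->F->R'->F->plug->F
Char 2 ('F'): step: R->7, L=0; F->plug->F->R->B->L->A->refl->C->L'->E->R'->E->plug->E
Char 3 ('E'): step: R->0, L->1 (L advanced); E->plug->E->R->A->L->H->refl->D->L'->G->R'->G->plug->G
Char 4 ('A'): step: R->1, L=1; A->plug->A->R->G->L->D->refl->H->L'->A->R'->E->plug->E
Char 5 ('A'): step: R->2, L=1; A->plug->A->R->D->L->B->refl->F->L'->C->R'->G->plug->G
Char 6 ('B'): step: R->3, L=1; B->plug->B->R->F->L->C->refl->A->L'->E->R'->G->plug->G

G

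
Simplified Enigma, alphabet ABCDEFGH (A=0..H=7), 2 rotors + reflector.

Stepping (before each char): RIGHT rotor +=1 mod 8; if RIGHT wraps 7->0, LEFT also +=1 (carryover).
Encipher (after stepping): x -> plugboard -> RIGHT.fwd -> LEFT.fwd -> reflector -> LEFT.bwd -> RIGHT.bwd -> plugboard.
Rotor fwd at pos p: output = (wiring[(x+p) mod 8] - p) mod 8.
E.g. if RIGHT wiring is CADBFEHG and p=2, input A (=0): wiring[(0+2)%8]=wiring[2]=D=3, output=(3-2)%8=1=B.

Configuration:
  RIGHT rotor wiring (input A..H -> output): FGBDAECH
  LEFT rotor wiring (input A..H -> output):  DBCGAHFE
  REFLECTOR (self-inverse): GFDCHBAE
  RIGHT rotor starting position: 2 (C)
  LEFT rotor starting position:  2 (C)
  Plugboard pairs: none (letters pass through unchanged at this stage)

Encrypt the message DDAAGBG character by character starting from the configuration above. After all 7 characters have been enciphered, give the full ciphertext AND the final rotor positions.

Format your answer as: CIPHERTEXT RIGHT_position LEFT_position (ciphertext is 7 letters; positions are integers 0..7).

Char 1 ('D'): step: R->3, L=2; D->plug->D->R->H->L->H->refl->E->L'->B->R'->C->plug->C
Char 2 ('D'): step: R->4, L=2; D->plug->D->R->D->L->F->refl->B->L'->G->R'->C->plug->C
Char 3 ('A'): step: R->5, L=2; A->plug->A->R->H->L->H->refl->E->L'->B->R'->E->plug->E
Char 4 ('A'): step: R->6, L=2; A->plug->A->R->E->L->D->refl->C->L'->F->R'->F->plug->F
Char 5 ('G'): step: R->7, L=2; G->plug->G->R->F->L->C->refl->D->L'->E->R'->E->plug->E
Char 6 ('B'): step: R->0, L->3 (L advanced); B->plug->B->R->G->L->G->refl->A->L'->F->R'->A->plug->A
Char 7 ('G'): step: R->1, L=3; G->plug->G->R->G->L->G->refl->A->L'->F->R'->A->plug->A
Final: ciphertext=CCEFEAA, RIGHT=1, LEFT=3

Answer: CCEFEAA 1 3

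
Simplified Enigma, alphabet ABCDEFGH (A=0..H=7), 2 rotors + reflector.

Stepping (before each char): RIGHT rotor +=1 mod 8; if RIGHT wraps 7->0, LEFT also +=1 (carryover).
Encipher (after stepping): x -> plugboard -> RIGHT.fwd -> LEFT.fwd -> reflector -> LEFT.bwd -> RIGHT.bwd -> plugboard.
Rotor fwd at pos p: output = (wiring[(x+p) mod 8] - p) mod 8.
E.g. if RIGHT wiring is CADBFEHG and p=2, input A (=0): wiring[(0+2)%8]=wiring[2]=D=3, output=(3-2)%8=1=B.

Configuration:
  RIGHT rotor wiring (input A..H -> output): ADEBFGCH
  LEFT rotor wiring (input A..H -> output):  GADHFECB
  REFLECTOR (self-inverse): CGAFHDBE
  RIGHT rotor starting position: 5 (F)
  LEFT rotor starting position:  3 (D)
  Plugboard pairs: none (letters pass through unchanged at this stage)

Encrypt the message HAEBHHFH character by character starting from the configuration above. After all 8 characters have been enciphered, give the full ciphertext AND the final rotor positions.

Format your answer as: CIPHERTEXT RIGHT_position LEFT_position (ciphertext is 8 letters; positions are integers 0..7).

Char 1 ('H'): step: R->6, L=3; H->plug->H->R->A->L->E->refl->H->L'->D->R'->F->plug->F
Char 2 ('A'): step: R->7, L=3; A->plug->A->R->A->L->E->refl->H->L'->D->R'->H->plug->H
Char 3 ('E'): step: R->0, L->4 (L advanced); E->plug->E->R->F->L->E->refl->H->L'->G->R'->F->plug->F
Char 4 ('B'): step: R->1, L=4; B->plug->B->R->D->L->F->refl->D->L'->H->R'->H->plug->H
Char 5 ('H'): step: R->2, L=4; H->plug->H->R->B->L->A->refl->C->L'->E->R'->D->plug->D
Char 6 ('H'): step: R->3, L=4; H->plug->H->R->B->L->A->refl->C->L'->E->R'->E->plug->E
Char 7 ('F'): step: R->4, L=4; F->plug->F->R->H->L->D->refl->F->L'->D->R'->D->plug->D
Char 8 ('H'): step: R->5, L=4; H->plug->H->R->A->L->B->refl->G->L'->C->R'->C->plug->C
Final: ciphertext=FHFHDEDC, RIGHT=5, LEFT=4

Answer: FHFHDEDC 5 4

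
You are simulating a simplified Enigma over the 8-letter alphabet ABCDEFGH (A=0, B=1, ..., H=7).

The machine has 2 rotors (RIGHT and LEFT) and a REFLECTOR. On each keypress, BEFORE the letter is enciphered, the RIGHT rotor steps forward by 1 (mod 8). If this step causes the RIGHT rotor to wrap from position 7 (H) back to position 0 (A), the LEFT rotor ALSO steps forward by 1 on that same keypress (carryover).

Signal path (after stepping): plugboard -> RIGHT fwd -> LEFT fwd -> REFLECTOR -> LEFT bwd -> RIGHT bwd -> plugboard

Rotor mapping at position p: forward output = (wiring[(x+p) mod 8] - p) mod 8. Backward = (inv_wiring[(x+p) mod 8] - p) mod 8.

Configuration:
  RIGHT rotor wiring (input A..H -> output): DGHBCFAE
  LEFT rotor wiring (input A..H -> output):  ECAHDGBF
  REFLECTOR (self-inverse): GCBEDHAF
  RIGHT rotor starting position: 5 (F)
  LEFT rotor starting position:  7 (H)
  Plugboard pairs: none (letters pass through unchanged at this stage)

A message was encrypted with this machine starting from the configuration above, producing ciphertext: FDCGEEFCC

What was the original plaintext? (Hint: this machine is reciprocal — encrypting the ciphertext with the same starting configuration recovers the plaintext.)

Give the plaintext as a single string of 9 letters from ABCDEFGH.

Char 1 ('F'): step: R->6, L=7; F->plug->F->R->D->L->B->refl->C->L'->H->R'->H->plug->H
Char 2 ('D'): step: R->7, L=7; D->plug->D->R->A->L->G->refl->A->L'->E->R'->B->plug->B
Char 3 ('C'): step: R->0, L->0 (L advanced); C->plug->C->R->H->L->F->refl->H->L'->D->R'->A->plug->A
Char 4 ('G'): step: R->1, L=0; G->plug->G->R->D->L->H->refl->F->L'->H->R'->F->plug->F
Char 5 ('E'): step: R->2, L=0; E->plug->E->R->G->L->B->refl->C->L'->B->R'->G->plug->G
Char 6 ('E'): step: R->3, L=0; E->plug->E->R->B->L->C->refl->B->L'->G->R'->A->plug->A
Char 7 ('F'): step: R->4, L=0; F->plug->F->R->C->L->A->refl->G->L'->F->R'->H->plug->H
Char 8 ('C'): step: R->5, L=0; C->plug->C->R->H->L->F->refl->H->L'->D->R'->B->plug->B
Char 9 ('C'): step: R->6, L=0; C->plug->C->R->F->L->G->refl->A->L'->C->R'->A->plug->A

Answer: HBAFGAHBA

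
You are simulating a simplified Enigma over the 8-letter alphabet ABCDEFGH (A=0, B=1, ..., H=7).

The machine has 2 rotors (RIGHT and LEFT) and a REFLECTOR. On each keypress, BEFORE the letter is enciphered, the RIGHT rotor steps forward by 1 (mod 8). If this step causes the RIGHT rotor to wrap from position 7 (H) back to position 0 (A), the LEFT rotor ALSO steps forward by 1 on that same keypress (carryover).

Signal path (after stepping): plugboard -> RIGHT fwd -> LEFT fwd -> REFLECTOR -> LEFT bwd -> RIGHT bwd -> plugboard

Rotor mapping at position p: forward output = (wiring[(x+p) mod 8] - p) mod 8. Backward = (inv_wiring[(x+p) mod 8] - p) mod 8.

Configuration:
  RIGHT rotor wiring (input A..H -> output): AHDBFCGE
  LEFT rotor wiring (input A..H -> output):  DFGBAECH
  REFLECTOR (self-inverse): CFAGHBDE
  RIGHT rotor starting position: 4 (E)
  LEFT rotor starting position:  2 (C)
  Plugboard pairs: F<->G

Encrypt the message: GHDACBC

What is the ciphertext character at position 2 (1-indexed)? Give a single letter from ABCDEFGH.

Char 1 ('G'): step: R->5, L=2; G->plug->F->R->G->L->B->refl->F->L'->F->R'->A->plug->A
Char 2 ('H'): step: R->6, L=2; H->plug->H->R->E->L->A->refl->C->L'->D->R'->F->plug->G

G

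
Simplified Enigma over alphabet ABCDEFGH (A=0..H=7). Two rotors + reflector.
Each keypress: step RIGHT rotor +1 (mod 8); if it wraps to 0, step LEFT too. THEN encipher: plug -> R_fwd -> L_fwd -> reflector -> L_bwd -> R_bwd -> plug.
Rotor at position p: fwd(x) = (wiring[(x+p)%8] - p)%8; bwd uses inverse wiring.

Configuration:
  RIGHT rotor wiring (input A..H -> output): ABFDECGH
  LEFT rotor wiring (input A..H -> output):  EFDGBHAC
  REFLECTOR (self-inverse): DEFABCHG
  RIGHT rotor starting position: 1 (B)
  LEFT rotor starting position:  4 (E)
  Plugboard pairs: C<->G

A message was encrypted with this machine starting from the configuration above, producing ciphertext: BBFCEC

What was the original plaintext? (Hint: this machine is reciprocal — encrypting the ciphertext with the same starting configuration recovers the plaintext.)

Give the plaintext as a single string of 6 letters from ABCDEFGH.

Char 1 ('B'): step: R->2, L=4; B->plug->B->R->B->L->D->refl->A->L'->E->R'->E->plug->E
Char 2 ('B'): step: R->3, L=4; B->plug->B->R->B->L->D->refl->A->L'->E->R'->E->plug->E
Char 3 ('F'): step: R->4, L=4; F->plug->F->R->F->L->B->refl->E->L'->C->R'->C->plug->G
Char 4 ('C'): step: R->5, L=4; C->plug->G->R->G->L->H->refl->G->L'->D->R'->D->plug->D
Char 5 ('E'): step: R->6, L=4; E->plug->E->R->H->L->C->refl->F->L'->A->R'->A->plug->A
Char 6 ('C'): step: R->7, L=4; C->plug->G->R->D->L->G->refl->H->L'->G->R'->D->plug->D

Answer: EEGDAD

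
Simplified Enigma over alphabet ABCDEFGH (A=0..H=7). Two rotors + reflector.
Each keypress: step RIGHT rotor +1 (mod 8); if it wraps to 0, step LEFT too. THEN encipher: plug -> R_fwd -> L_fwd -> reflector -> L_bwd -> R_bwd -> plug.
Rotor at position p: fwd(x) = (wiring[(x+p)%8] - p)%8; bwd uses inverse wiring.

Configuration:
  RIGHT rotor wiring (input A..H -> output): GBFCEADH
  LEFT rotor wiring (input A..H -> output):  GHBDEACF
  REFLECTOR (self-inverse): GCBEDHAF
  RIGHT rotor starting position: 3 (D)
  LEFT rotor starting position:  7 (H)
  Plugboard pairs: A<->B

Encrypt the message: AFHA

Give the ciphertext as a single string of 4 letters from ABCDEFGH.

Answer: CCCH

Derivation:
Char 1 ('A'): step: R->4, L=7; A->plug->B->R->E->L->E->refl->D->L'->H->R'->C->plug->C
Char 2 ('F'): step: R->5, L=7; F->plug->F->R->A->L->G->refl->A->L'->C->R'->C->plug->C
Char 3 ('H'): step: R->6, L=7; H->plug->H->R->C->L->A->refl->G->L'->A->R'->C->plug->C
Char 4 ('A'): step: R->7, L=7; A->plug->B->R->H->L->D->refl->E->L'->E->R'->H->plug->H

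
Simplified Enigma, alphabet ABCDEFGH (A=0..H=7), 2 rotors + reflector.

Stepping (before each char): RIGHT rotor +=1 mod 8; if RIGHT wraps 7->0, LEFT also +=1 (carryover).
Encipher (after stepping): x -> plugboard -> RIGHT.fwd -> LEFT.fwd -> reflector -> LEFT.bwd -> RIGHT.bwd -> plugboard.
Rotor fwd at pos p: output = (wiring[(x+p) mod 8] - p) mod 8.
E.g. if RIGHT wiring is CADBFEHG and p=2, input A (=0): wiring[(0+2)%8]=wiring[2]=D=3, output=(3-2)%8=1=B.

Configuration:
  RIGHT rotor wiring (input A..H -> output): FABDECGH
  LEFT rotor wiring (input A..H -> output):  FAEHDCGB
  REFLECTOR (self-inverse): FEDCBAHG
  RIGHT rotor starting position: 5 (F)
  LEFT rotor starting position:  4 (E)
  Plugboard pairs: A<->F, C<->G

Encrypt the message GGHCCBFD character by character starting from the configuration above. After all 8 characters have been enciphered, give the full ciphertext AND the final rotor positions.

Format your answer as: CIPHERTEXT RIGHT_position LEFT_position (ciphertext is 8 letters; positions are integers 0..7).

Char 1 ('G'): step: R->6, L=4; G->plug->C->R->H->L->D->refl->C->L'->C->R'->D->plug->D
Char 2 ('G'): step: R->7, L=4; G->plug->C->R->B->L->G->refl->H->L'->A->R'->A->plug->F
Char 3 ('H'): step: R->0, L->5 (L advanced); H->plug->H->R->H->L->G->refl->H->L'->F->R'->A->plug->F
Char 4 ('C'): step: R->1, L=5; C->plug->G->R->G->L->C->refl->D->L'->E->R'->H->plug->H
Char 5 ('C'): step: R->2, L=5; C->plug->G->R->D->L->A->refl->F->L'->A->R'->D->plug->D
Char 6 ('B'): step: R->3, L=5; B->plug->B->R->B->L->B->refl->E->L'->C->R'->F->plug->A
Char 7 ('F'): step: R->4, L=5; F->plug->A->R->A->L->F->refl->A->L'->D->R'->D->plug->D
Char 8 ('D'): step: R->5, L=5; D->plug->D->R->A->L->F->refl->A->L'->D->R'->E->plug->E
Final: ciphertext=DFFHDADE, RIGHT=5, LEFT=5

Answer: DFFHDADE 5 5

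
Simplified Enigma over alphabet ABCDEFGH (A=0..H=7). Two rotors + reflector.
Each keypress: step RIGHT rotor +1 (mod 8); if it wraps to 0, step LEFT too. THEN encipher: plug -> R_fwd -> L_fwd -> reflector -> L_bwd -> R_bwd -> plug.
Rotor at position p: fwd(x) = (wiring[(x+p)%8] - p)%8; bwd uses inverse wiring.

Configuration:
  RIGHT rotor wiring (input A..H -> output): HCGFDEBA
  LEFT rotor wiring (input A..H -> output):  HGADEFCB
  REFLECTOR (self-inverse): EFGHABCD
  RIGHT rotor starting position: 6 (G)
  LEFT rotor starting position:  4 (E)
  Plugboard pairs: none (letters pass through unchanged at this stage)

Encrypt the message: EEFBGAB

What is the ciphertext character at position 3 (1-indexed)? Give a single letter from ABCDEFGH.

Char 1 ('E'): step: R->7, L=4; E->plug->E->R->G->L->E->refl->A->L'->A->R'->B->plug->B
Char 2 ('E'): step: R->0, L->5 (L advanced); E->plug->E->R->D->L->C->refl->G->L'->G->R'->C->plug->C
Char 3 ('F'): step: R->1, L=5; F->plug->F->R->A->L->A->refl->E->L'->C->R'->D->plug->D

D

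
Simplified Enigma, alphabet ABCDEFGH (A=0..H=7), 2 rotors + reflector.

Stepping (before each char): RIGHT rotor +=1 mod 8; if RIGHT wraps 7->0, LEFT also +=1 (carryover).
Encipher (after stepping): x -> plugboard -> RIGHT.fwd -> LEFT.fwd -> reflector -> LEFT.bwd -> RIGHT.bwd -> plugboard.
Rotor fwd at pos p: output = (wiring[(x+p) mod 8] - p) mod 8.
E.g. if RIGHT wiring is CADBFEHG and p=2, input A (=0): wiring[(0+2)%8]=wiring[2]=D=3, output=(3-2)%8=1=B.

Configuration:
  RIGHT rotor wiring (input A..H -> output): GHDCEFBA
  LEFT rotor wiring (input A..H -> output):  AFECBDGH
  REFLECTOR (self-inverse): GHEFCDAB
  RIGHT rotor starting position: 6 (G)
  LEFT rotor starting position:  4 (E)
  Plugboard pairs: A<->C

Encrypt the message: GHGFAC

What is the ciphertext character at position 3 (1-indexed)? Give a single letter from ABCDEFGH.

Char 1 ('G'): step: R->7, L=4; G->plug->G->R->G->L->A->refl->G->L'->H->R'->B->plug->B
Char 2 ('H'): step: R->0, L->5 (L advanced); H->plug->H->R->A->L->G->refl->A->L'->E->R'->E->plug->E
Char 3 ('G'): step: R->1, L=5; G->plug->G->R->H->L->E->refl->C->L'->C->R'->B->plug->B

B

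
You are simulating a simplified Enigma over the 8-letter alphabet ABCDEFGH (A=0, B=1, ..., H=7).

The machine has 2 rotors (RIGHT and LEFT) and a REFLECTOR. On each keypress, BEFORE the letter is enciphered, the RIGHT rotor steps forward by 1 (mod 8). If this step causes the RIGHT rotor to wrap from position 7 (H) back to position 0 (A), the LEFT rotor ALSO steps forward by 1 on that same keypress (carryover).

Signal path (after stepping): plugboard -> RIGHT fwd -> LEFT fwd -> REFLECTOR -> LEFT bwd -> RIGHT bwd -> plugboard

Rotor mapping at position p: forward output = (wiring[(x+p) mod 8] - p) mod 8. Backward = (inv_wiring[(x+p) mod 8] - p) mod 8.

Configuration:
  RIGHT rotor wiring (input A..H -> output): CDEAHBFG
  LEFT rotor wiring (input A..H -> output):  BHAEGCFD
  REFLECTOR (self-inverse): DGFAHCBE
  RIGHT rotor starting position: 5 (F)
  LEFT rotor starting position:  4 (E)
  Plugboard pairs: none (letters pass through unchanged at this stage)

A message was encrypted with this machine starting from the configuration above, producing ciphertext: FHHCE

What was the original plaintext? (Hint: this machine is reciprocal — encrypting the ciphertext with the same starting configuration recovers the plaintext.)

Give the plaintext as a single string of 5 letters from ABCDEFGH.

Answer: GBBAB

Derivation:
Char 1 ('F'): step: R->6, L=4; F->plug->F->R->C->L->B->refl->G->L'->B->R'->G->plug->G
Char 2 ('H'): step: R->7, L=4; H->plug->H->R->G->L->E->refl->H->L'->D->R'->B->plug->B
Char 3 ('H'): step: R->0, L->5 (L advanced); H->plug->H->R->G->L->H->refl->E->L'->D->R'->B->plug->B
Char 4 ('C'): step: R->1, L=5; C->plug->C->R->H->L->B->refl->G->L'->C->R'->A->plug->A
Char 5 ('E'): step: R->2, L=5; E->plug->E->R->D->L->E->refl->H->L'->G->R'->B->plug->B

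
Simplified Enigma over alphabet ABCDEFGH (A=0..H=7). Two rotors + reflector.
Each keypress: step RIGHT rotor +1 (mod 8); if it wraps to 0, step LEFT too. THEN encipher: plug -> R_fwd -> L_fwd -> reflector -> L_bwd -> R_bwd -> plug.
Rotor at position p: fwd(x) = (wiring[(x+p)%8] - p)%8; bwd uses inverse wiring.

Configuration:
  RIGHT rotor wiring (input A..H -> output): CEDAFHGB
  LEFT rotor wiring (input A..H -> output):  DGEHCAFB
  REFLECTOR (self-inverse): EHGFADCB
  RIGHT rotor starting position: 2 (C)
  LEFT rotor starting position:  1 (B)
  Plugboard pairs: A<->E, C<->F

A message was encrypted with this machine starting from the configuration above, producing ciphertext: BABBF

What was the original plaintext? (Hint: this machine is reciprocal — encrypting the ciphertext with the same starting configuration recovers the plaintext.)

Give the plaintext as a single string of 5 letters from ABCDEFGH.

Answer: CDHFC

Derivation:
Char 1 ('B'): step: R->3, L=1; B->plug->B->R->C->L->G->refl->C->L'->H->R'->F->plug->C
Char 2 ('A'): step: R->4, L=1; A->plug->E->R->G->L->A->refl->E->L'->F->R'->D->plug->D
Char 3 ('B'): step: R->5, L=1; B->plug->B->R->B->L->D->refl->F->L'->A->R'->H->plug->H
Char 4 ('B'): step: R->6, L=1; B->plug->B->R->D->L->B->refl->H->L'->E->R'->C->plug->F
Char 5 ('F'): step: R->7, L=1; F->plug->C->R->F->L->E->refl->A->L'->G->R'->F->plug->C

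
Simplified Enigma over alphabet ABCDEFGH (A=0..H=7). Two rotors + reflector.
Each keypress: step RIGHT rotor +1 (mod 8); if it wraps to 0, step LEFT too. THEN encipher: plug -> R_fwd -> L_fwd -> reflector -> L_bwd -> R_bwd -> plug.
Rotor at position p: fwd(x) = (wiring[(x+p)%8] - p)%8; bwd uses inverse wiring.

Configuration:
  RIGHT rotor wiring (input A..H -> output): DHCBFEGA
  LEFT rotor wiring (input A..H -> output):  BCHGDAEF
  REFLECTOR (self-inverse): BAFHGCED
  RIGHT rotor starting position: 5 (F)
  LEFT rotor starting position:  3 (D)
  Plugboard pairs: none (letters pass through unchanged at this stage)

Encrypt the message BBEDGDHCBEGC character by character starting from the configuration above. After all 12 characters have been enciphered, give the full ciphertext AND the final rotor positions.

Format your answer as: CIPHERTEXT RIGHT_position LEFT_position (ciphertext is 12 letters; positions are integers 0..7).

Answer: EEDGHBAEFDCB 1 5

Derivation:
Char 1 ('B'): step: R->6, L=3; B->plug->B->R->C->L->F->refl->C->L'->E->R'->E->plug->E
Char 2 ('B'): step: R->7, L=3; B->plug->B->R->E->L->C->refl->F->L'->C->R'->E->plug->E
Char 3 ('E'): step: R->0, L->4 (L advanced); E->plug->E->R->F->L->G->refl->E->L'->B->R'->D->plug->D
Char 4 ('D'): step: R->1, L=4; D->plug->D->R->E->L->F->refl->C->L'->H->R'->G->plug->G
Char 5 ('G'): step: R->2, L=4; G->plug->G->R->B->L->E->refl->G->L'->F->R'->H->plug->H
Char 6 ('D'): step: R->3, L=4; D->plug->D->R->D->L->B->refl->A->L'->C->R'->B->plug->B
Char 7 ('H'): step: R->4, L=4; H->plug->H->R->F->L->G->refl->E->L'->B->R'->A->plug->A
Char 8 ('C'): step: R->5, L=4; C->plug->C->R->D->L->B->refl->A->L'->C->R'->E->plug->E
Char 9 ('B'): step: R->6, L=4; B->plug->B->R->C->L->A->refl->B->L'->D->R'->F->plug->F
Char 10 ('E'): step: R->7, L=4; E->plug->E->R->C->L->A->refl->B->L'->D->R'->D->plug->D
Char 11 ('G'): step: R->0, L->5 (L advanced); G->plug->G->R->G->L->B->refl->A->L'->C->R'->C->plug->C
Char 12 ('C'): step: R->1, L=5; C->plug->C->R->A->L->D->refl->H->L'->B->R'->B->plug->B
Final: ciphertext=EEDGHBAEFDCB, RIGHT=1, LEFT=5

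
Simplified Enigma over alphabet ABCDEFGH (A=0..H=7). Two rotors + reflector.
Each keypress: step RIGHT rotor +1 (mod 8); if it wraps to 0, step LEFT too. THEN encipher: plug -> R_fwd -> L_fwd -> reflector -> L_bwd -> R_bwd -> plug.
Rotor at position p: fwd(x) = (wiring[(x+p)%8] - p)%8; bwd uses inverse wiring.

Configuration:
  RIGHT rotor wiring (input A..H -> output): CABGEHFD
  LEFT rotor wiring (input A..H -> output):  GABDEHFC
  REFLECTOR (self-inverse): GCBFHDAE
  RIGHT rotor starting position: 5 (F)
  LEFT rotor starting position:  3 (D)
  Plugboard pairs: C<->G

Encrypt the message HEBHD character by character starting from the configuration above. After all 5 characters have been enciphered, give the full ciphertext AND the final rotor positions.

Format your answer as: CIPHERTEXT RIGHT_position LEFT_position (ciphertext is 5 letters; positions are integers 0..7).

Char 1 ('H'): step: R->6, L=3; H->plug->H->R->B->L->B->refl->C->L'->D->R'->E->plug->E
Char 2 ('E'): step: R->7, L=3; E->plug->E->R->H->L->G->refl->A->L'->A->R'->G->plug->C
Char 3 ('B'): step: R->0, L->4 (L advanced); B->plug->B->R->A->L->A->refl->G->L'->D->R'->H->plug->H
Char 4 ('H'): step: R->1, L=4; H->plug->H->R->B->L->D->refl->F->L'->G->R'->E->plug->E
Char 5 ('D'): step: R->2, L=4; D->plug->D->R->F->L->E->refl->H->L'->H->R'->A->plug->A
Final: ciphertext=ECHEA, RIGHT=2, LEFT=4

Answer: ECHEA 2 4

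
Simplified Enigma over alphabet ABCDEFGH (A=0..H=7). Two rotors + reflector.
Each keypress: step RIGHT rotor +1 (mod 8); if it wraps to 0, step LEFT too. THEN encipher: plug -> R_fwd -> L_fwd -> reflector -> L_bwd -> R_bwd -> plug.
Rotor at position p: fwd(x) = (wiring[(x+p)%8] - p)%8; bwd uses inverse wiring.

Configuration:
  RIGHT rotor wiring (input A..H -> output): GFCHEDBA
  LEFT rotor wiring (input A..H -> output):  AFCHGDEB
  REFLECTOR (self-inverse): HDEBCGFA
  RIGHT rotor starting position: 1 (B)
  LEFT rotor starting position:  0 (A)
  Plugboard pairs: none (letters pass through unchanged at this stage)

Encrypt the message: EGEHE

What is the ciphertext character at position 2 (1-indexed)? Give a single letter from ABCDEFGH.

Char 1 ('E'): step: R->2, L=0; E->plug->E->R->H->L->B->refl->D->L'->F->R'->B->plug->B
Char 2 ('G'): step: R->3, L=0; G->plug->G->R->C->L->C->refl->E->L'->G->R'->D->plug->D

D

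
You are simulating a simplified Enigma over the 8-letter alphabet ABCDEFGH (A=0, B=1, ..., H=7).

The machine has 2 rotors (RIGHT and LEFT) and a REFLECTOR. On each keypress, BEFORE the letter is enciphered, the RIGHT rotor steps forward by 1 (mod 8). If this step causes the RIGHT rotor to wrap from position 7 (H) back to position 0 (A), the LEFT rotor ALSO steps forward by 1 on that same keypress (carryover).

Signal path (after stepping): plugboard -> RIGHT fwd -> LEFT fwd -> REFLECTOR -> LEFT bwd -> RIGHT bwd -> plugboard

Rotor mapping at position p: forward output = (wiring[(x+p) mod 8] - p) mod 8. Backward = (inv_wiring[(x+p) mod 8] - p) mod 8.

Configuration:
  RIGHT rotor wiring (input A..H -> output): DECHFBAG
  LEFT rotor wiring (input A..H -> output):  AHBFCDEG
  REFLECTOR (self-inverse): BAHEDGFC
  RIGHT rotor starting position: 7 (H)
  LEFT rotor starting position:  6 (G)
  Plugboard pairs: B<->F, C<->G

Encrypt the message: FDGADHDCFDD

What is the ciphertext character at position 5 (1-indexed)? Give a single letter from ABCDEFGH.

Char 1 ('F'): step: R->0, L->7 (L advanced); F->plug->B->R->E->L->G->refl->F->L'->H->R'->D->plug->D
Char 2 ('D'): step: R->1, L=7; D->plug->D->R->E->L->G->refl->F->L'->H->R'->F->plug->B
Char 3 ('G'): step: R->2, L=7; G->plug->C->R->D->L->C->refl->H->L'->A->R'->A->plug->A
Char 4 ('A'): step: R->3, L=7; A->plug->A->R->E->L->G->refl->F->L'->H->R'->H->plug->H
Char 5 ('D'): step: R->4, L=7; D->plug->D->R->C->L->A->refl->B->L'->B->R'->A->plug->A

A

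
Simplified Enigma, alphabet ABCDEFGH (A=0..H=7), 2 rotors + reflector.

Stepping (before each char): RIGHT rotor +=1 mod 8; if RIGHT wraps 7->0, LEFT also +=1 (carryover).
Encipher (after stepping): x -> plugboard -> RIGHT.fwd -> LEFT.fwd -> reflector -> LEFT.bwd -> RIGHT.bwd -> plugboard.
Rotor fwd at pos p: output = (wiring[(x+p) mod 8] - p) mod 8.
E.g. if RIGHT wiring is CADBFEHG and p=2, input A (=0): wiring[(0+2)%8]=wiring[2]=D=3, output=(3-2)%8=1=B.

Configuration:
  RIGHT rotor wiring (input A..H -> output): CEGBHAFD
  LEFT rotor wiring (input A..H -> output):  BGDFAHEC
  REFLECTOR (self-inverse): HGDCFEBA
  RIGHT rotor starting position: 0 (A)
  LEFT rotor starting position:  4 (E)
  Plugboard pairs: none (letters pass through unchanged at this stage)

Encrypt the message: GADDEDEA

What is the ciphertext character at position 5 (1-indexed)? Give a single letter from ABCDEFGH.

Char 1 ('G'): step: R->1, L=4; G->plug->G->R->C->L->A->refl->H->L'->G->R'->D->plug->D
Char 2 ('A'): step: R->2, L=4; A->plug->A->R->E->L->F->refl->E->L'->A->R'->G->plug->G
Char 3 ('D'): step: R->3, L=4; D->plug->D->R->C->L->A->refl->H->L'->G->R'->A->plug->A
Char 4 ('D'): step: R->4, L=4; D->plug->D->R->H->L->B->refl->G->L'->D->R'->A->plug->A
Char 5 ('E'): step: R->5, L=4; E->plug->E->R->H->L->B->refl->G->L'->D->R'->A->plug->A

A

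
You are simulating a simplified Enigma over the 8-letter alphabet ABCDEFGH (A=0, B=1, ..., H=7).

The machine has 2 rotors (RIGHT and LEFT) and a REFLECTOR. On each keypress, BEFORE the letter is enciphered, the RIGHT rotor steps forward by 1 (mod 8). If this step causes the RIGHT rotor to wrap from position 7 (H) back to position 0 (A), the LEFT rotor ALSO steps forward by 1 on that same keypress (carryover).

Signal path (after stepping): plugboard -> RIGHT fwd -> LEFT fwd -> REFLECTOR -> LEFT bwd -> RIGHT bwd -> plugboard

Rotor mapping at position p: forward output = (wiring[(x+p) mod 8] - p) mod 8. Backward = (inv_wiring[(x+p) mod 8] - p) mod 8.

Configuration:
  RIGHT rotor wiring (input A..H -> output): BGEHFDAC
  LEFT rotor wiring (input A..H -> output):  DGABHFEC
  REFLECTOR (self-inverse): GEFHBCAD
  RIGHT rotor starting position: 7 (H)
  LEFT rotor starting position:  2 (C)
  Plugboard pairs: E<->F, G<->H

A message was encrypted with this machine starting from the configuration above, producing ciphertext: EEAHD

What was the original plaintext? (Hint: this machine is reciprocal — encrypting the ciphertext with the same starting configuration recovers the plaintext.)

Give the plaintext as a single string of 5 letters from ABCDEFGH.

Answer: AFHGC

Derivation:
Char 1 ('E'): step: R->0, L->3 (L advanced); E->plug->F->R->D->L->B->refl->E->L'->B->R'->A->plug->A
Char 2 ('E'): step: R->1, L=3; E->plug->F->R->H->L->F->refl->C->L'->C->R'->E->plug->F
Char 3 ('A'): step: R->2, L=3; A->plug->A->R->C->L->C->refl->F->L'->H->R'->G->plug->H
Char 4 ('H'): step: R->3, L=3; H->plug->G->R->D->L->B->refl->E->L'->B->R'->H->plug->G
Char 5 ('D'): step: R->4, L=3; D->plug->D->R->G->L->D->refl->H->L'->E->R'->C->plug->C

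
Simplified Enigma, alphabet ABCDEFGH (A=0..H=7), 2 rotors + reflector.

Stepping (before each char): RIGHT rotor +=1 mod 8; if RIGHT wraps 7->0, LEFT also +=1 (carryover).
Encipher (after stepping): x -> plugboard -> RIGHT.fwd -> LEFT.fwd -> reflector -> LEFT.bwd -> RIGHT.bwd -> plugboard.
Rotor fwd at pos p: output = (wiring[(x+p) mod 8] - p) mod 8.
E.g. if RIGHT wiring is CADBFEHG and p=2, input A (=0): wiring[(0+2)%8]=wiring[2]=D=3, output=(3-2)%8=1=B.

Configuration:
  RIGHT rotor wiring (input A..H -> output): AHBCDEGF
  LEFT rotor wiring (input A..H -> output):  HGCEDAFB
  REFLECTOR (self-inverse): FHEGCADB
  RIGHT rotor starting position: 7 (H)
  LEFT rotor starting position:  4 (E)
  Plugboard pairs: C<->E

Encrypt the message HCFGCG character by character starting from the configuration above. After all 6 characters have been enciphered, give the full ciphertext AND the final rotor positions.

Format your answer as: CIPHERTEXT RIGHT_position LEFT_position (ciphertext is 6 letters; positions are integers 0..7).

Char 1 ('H'): step: R->0, L->5 (L advanced); H->plug->H->R->F->L->F->refl->A->L'->B->R'->C->plug->E
Char 2 ('C'): step: R->1, L=5; C->plug->E->R->D->L->C->refl->E->L'->C->R'->D->plug->D
Char 3 ('F'): step: R->2, L=5; F->plug->F->R->D->L->C->refl->E->L'->C->R'->D->plug->D
Char 4 ('G'): step: R->3, L=5; G->plug->G->R->E->L->B->refl->H->L'->G->R'->H->plug->H
Char 5 ('C'): step: R->4, L=5; C->plug->E->R->E->L->B->refl->H->L'->G->R'->H->plug->H
Char 6 ('G'): step: R->5, L=5; G->plug->G->R->F->L->F->refl->A->L'->B->R'->B->plug->B
Final: ciphertext=EDDHHB, RIGHT=5, LEFT=5

Answer: EDDHHB 5 5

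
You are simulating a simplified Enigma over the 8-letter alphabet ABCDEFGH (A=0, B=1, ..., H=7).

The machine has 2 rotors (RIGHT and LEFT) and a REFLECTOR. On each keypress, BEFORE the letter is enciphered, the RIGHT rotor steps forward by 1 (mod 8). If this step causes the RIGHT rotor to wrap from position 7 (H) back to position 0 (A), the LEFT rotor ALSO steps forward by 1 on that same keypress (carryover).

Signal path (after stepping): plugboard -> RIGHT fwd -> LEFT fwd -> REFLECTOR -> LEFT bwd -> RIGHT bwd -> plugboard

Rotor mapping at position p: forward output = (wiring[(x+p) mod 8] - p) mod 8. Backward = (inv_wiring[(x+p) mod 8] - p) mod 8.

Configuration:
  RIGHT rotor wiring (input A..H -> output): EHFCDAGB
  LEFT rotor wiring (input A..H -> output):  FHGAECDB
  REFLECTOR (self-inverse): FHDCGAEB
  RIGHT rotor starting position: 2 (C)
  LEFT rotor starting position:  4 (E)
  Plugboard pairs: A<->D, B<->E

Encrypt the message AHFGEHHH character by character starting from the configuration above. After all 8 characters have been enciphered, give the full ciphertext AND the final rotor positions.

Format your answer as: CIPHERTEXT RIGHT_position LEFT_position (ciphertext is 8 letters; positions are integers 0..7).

Char 1 ('A'): step: R->3, L=4; A->plug->D->R->D->L->F->refl->A->L'->A->R'->B->plug->E
Char 2 ('H'): step: R->4, L=4; H->plug->H->R->G->L->C->refl->D->L'->F->R'->D->plug->A
Char 3 ('F'): step: R->5, L=4; F->plug->F->R->A->L->A->refl->F->L'->D->R'->A->plug->D
Char 4 ('G'): step: R->6, L=4; G->plug->G->R->F->L->D->refl->C->L'->G->R'->C->plug->C
Char 5 ('E'): step: R->7, L=4; E->plug->B->R->F->L->D->refl->C->L'->G->R'->D->plug->A
Char 6 ('H'): step: R->0, L->5 (L advanced); H->plug->H->R->B->L->G->refl->E->L'->C->R'->D->plug->A
Char 7 ('H'): step: R->1, L=5; H->plug->H->R->D->L->A->refl->F->L'->A->R'->G->plug->G
Char 8 ('H'): step: R->2, L=5; H->plug->H->R->F->L->B->refl->H->L'->H->R'->F->plug->F
Final: ciphertext=EADCAAGF, RIGHT=2, LEFT=5

Answer: EADCAAGF 2 5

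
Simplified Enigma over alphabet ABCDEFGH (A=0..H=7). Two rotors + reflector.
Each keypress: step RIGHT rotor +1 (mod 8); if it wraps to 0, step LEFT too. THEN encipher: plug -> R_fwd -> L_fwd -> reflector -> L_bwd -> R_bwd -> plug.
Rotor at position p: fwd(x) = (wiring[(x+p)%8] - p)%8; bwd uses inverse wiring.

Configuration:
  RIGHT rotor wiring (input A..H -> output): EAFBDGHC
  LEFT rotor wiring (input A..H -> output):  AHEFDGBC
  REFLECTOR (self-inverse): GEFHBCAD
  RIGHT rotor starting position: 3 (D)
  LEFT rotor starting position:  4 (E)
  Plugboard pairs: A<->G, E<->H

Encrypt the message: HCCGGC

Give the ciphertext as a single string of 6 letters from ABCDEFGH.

Answer: EFFDEA

Derivation:
Char 1 ('H'): step: R->4, L=4; H->plug->E->R->A->L->H->refl->D->L'->F->R'->H->plug->E
Char 2 ('C'): step: R->5, L=4; C->plug->C->R->F->L->D->refl->H->L'->A->R'->F->plug->F
Char 3 ('C'): step: R->6, L=4; C->plug->C->R->G->L->A->refl->G->L'->D->R'->F->plug->F
Char 4 ('G'): step: R->7, L=4; G->plug->A->R->D->L->G->refl->A->L'->G->R'->D->plug->D
Char 5 ('G'): step: R->0, L->5 (L advanced); G->plug->A->R->E->L->C->refl->F->L'->C->R'->H->plug->E
Char 6 ('C'): step: R->1, L=5; C->plug->C->R->A->L->B->refl->E->L'->B->R'->G->plug->A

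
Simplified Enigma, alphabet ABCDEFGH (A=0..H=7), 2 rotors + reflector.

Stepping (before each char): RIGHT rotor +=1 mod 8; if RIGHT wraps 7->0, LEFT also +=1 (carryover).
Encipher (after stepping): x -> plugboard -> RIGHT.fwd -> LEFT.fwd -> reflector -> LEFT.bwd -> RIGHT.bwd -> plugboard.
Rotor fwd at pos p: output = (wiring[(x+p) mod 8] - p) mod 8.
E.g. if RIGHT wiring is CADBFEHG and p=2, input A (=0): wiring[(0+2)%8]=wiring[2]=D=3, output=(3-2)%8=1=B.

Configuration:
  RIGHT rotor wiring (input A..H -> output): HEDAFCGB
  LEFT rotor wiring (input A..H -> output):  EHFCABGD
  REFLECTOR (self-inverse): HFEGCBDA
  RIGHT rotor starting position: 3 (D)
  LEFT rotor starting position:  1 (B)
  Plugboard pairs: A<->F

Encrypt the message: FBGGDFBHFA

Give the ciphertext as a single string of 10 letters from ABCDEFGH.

Char 1 ('F'): step: R->4, L=1; F->plug->A->R->B->L->E->refl->C->L'->G->R'->B->plug->B
Char 2 ('B'): step: R->5, L=1; B->plug->B->R->B->L->E->refl->C->L'->G->R'->F->plug->A
Char 3 ('G'): step: R->6, L=1; G->plug->G->R->H->L->D->refl->G->L'->A->R'->A->plug->F
Char 4 ('G'): step: R->7, L=1; G->plug->G->R->D->L->H->refl->A->L'->E->R'->D->plug->D
Char 5 ('D'): step: R->0, L->2 (L advanced); D->plug->D->R->A->L->D->refl->G->L'->C->R'->F->plug->A
Char 6 ('F'): step: R->1, L=2; F->plug->A->R->D->L->H->refl->A->L'->B->R'->E->plug->E
Char 7 ('B'): step: R->2, L=2; B->plug->B->R->G->L->C->refl->E->L'->E->R'->E->plug->E
Char 8 ('H'): step: R->3, L=2; H->plug->H->R->A->L->D->refl->G->L'->C->R'->B->plug->B
Char 9 ('F'): step: R->4, L=2; F->plug->A->R->B->L->A->refl->H->L'->D->R'->E->plug->E
Char 10 ('A'): step: R->5, L=2; A->plug->F->R->G->L->C->refl->E->L'->E->R'->C->plug->C

Answer: BAFDAEEBEC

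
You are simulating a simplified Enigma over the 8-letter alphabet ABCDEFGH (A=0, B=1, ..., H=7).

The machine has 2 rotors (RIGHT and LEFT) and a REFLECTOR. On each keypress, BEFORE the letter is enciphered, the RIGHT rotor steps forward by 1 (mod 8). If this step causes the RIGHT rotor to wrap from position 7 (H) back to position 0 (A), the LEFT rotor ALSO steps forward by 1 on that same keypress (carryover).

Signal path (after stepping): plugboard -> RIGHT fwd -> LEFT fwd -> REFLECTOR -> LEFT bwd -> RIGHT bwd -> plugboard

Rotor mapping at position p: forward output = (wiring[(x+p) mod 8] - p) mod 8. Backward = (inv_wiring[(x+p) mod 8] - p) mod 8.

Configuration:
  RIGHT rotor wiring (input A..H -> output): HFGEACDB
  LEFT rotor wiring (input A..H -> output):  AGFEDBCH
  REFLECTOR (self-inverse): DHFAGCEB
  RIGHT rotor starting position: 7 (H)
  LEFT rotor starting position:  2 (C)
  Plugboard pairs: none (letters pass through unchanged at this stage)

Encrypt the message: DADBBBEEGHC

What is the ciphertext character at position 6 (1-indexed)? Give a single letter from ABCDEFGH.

Char 1 ('D'): step: R->0, L->3 (L advanced); D->plug->D->R->E->L->E->refl->G->L'->C->R'->F->plug->F
Char 2 ('A'): step: R->1, L=3; A->plug->A->R->E->L->E->refl->G->L'->C->R'->F->plug->F
Char 3 ('D'): step: R->2, L=3; D->plug->D->R->A->L->B->refl->H->L'->D->R'->H->plug->H
Char 4 ('B'): step: R->3, L=3; B->plug->B->R->F->L->F->refl->C->L'->H->R'->C->plug->C
Char 5 ('B'): step: R->4, L=3; B->plug->B->R->G->L->D->refl->A->L'->B->R'->F->plug->F
Char 6 ('B'): step: R->5, L=3; B->plug->B->R->G->L->D->refl->A->L'->B->R'->F->plug->F

F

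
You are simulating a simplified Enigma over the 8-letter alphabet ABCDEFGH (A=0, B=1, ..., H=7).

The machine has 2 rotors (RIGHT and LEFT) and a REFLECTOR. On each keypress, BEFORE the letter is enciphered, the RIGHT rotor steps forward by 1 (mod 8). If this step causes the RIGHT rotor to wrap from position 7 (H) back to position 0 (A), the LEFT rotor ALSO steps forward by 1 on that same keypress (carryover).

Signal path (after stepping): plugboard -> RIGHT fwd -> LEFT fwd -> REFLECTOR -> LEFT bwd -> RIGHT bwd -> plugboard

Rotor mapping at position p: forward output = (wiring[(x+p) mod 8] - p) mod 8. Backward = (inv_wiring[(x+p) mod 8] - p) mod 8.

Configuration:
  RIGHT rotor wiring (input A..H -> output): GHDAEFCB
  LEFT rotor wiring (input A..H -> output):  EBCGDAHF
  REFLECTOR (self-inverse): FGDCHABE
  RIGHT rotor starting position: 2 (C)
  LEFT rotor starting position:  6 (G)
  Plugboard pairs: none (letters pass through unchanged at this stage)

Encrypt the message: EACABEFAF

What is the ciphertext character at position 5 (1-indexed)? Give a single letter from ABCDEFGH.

Char 1 ('E'): step: R->3, L=6; E->plug->E->R->G->L->F->refl->A->L'->F->R'->A->plug->A
Char 2 ('A'): step: R->4, L=6; A->plug->A->R->A->L->B->refl->G->L'->C->R'->E->plug->E
Char 3 ('C'): step: R->5, L=6; C->plug->C->R->E->L->E->refl->H->L'->B->R'->D->plug->D
Char 4 ('A'): step: R->6, L=6; A->plug->A->R->E->L->E->refl->H->L'->B->R'->D->plug->D
Char 5 ('B'): step: R->7, L=6; B->plug->B->R->H->L->C->refl->D->L'->D->R'->H->plug->H

H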